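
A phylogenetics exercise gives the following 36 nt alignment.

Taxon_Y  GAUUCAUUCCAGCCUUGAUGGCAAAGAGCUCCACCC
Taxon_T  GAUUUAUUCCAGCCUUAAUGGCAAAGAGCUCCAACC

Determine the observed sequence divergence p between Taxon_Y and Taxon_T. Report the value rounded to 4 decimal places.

Differing sites — 5:C/U; 17:G/A; 34:C/A.
There are 3 differences over 36 sites, so p = 3/36 = 0.0833.

0.0833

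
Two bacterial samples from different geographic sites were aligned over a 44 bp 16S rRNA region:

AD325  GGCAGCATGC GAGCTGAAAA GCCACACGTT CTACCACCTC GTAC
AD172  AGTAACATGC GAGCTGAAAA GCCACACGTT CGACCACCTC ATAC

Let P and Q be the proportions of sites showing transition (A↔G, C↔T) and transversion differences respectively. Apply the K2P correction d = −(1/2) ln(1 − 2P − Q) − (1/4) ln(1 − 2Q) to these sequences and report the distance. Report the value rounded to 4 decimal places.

Mismatches occur at site 1 (G↔A, transition), site 3 (C↔T, transition), site 5 (G↔A, transition), site 32 (T↔G, transversion), site 41 (G↔A, transition).
Of the 5 differences, 4 transitions and 1 transversion over 44 sites: P = 4/44 = 0.090909, Q = 1/44 = 0.022727.
d = −0.5·ln(0.795455) − 0.25·ln(0.954546) = −0.5·(-0.228841) − 0.25·(-0.046519) = 0.1261.

0.1261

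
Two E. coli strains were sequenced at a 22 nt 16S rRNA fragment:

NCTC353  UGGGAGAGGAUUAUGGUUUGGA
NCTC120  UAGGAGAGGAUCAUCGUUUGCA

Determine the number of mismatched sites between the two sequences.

The sequences differ at positions 2 (G/A), 12 (U/C), 15 (G/C), 21 (G/C).
That gives 4 mismatches out of 22 aligned sites, so the Hamming distance is 4.

4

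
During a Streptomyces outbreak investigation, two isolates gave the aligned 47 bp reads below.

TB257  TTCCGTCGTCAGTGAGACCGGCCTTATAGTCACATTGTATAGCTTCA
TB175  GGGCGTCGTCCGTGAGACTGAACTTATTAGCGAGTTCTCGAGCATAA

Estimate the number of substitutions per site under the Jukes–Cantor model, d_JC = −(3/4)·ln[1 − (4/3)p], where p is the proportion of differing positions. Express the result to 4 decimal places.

The sequences differ at positions 1 (T/G), 2 (T/G), 3 (C/G), 11 (A/C), 19 (C/T), 21 (G/A), 22 (C/A), 28 (A/T), 29 (G/A), 30 (T/G), 32 (A/G), 33 (C/A), 34 (A/G), 37 (G/C), 39 (A/C), 40 (T/G), 44 (T/A), 46 (C/A).
p = 18/47 = 0.382979.
d = −0.75 · ln(1 − (4/3)·0.382979) = −0.75 · ln(0.489361) = −0.75 · (-0.714655) = 0.5360.

0.5360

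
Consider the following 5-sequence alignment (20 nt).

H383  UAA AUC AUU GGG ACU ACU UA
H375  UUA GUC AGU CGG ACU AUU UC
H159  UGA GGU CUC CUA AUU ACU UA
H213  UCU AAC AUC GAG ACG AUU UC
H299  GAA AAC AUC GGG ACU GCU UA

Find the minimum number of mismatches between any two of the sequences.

Pairwise Hamming distances:
  H383 vs H375: 6
  H383 vs H159: 10
  H383 vs H213: 8
  H383 vs H299: 4
  H375 vs H159: 11
  H375 vs H213: 9
  H375 vs H299: 10
  H159 vs H213: 13
  H159 vs H299: 11
  H213 vs H299: 8
The smallest is 4, between H383 and H299.

4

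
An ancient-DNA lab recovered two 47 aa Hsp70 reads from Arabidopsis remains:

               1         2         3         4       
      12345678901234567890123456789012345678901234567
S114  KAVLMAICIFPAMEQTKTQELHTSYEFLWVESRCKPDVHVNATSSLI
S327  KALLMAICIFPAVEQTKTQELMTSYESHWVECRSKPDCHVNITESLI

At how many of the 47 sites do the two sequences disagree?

Mismatches occur at site 3 (V↔L), site 13 (M↔V), site 22 (H↔M), site 27 (F↔S), site 28 (L↔H), site 32 (S↔C), site 34 (C↔S), site 38 (V↔C), site 42 (A↔I), site 44 (S↔E).
That gives 10 mismatches out of 47 aligned sites, so the Hamming distance is 10.

10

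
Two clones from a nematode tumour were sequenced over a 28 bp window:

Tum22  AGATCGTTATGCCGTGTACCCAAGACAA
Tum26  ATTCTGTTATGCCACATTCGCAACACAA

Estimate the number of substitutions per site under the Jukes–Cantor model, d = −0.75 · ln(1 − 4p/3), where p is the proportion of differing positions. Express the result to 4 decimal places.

Differing sites — 2:G/T; 3:A/T; 4:T/C; 5:C/T; 14:G/A; 15:T/C; 16:G/A; 18:A/T; 20:C/G; 24:G/C.
p = 10/28 = 0.357143.
d = −0.75 · ln(1 − (4/3)·0.357143) = −0.75 · ln(0.523809) = −0.75 · (-0.646628) = 0.4850.

0.4850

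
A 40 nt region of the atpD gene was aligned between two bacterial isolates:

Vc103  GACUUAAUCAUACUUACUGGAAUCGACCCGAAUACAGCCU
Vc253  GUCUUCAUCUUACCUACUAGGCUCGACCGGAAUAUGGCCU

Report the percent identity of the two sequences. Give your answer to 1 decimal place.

75.0%

Differing sites — 2:A/U; 6:A/C; 10:A/U; 14:U/C; 19:G/A; 21:A/G; 22:A/C; 29:C/G; 35:C/U; 36:A/G.
30 of the 40 sites match, so the percent identity is 30/40 × 100 = 75.0%.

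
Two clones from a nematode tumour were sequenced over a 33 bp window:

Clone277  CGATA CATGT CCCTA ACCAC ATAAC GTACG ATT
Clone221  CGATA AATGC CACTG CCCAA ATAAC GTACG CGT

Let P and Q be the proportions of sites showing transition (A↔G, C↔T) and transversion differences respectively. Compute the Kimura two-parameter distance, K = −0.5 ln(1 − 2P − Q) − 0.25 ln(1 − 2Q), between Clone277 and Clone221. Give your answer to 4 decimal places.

Mismatches occur at site 6 (C/A, transversion), site 10 (T/C, transition), site 12 (C/A, transversion), site 15 (A/G, transition), site 16 (A/C, transversion), site 20 (C/A, transversion), site 31 (A/C, transversion), site 32 (T/G, transversion).
Of the 8 differences, 2 transitions and 6 transversions over 33 sites: P = 2/33 = 0.060606, Q = 6/33 = 0.181818.
d = −0.5·ln(0.696970) − 0.25·ln(0.636364) = −0.5·(-0.361013) − 0.25·(-0.451985) = 0.2935.

0.2935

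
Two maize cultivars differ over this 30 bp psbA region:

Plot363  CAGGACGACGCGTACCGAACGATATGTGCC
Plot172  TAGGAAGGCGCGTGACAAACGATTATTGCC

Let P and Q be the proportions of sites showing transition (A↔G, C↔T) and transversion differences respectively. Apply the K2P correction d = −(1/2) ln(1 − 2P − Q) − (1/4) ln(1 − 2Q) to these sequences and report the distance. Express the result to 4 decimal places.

Mismatches occur at site 1 (C/T, transition), site 6 (C/A, transversion), site 8 (A/G, transition), site 14 (A/G, transition), site 15 (C/A, transversion), site 17 (G/A, transition), site 24 (A/T, transversion), site 25 (T/A, transversion), site 26 (G/T, transversion).
Of the 9 differences, 4 transitions and 5 transversions over 30 sites: P = 4/30 = 0.133333, Q = 5/30 = 0.166667.
d = −0.5·ln(0.566667) − 0.25·ln(0.666666) = −0.5·(-0.567983) − 0.25·(-0.405466) = 0.3854.

0.3854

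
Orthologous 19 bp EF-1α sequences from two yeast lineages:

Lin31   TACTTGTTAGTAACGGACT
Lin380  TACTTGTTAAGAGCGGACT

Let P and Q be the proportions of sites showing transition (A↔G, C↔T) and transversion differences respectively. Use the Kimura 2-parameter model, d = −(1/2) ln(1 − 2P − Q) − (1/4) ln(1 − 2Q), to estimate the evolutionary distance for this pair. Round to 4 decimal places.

The sequences differ at positions 10 (G/A, transition), 11 (T/G, transversion), 13 (A/G, transition).
Of the 3 differences, 2 transitions and 1 transversion over 19 sites: P = 2/19 = 0.105263, Q = 1/19 = 0.052632.
d = −0.5·ln(0.736842) − 0.25·ln(0.894736) = −0.5·(-0.305382) − 0.25·(-0.111227) = 0.1805.

0.1805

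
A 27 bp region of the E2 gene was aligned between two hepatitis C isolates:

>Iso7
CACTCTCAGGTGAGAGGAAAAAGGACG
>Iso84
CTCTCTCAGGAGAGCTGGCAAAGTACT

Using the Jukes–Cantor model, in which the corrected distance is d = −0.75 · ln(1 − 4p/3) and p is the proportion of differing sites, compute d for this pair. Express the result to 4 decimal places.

0.3770

The sequences differ at positions 2 (A/T), 11 (T/A), 15 (A/C), 16 (G/T), 18 (A/G), 19 (A/C), 24 (G/T), 27 (G/T).
p = 8/27 = 0.296296.
d = −0.75 · ln(1 − (4/3)·0.296296) = −0.75 · ln(0.604939) = −0.75 · (-0.502628) = 0.3770.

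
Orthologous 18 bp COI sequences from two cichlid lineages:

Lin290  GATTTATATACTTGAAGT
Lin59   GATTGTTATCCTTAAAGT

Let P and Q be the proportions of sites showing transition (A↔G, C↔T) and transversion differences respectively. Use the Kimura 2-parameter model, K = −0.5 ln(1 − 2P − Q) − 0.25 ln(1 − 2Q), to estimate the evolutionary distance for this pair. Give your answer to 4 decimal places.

0.2641

Differing sites — 5:T/G (Tv); 6:A/T (Tv); 10:A/C (Tv); 14:G/A (Ti).
Of the 4 differences, 1 transition and 3 transversions over 18 sites: P = 1/18 = 0.055556, Q = 3/18 = 0.166667.
d = −0.5·ln(0.722221) − 0.25·ln(0.666666) = −0.5·(-0.325424) − 0.25·(-0.405466) = 0.2641.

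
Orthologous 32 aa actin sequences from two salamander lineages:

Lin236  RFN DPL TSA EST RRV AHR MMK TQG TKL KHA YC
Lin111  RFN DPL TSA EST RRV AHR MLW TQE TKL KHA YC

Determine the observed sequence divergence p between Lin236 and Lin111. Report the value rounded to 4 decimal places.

0.0938

Differing sites — 20:M/L; 21:K/W; 24:G/E.
There are 3 differences over 32 sites, so p = 3/32 = 0.0938.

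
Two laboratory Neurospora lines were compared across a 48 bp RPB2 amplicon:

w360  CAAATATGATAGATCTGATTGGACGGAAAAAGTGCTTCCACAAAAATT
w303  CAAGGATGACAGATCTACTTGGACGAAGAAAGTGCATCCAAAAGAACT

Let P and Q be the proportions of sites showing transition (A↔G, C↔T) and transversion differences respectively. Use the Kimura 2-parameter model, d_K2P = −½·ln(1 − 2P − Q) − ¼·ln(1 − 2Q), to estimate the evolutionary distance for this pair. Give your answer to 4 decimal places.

0.2806

Differing sites — 4:A/G (Ti); 5:T/G (Tv); 10:T/C (Ti); 17:G/A (Ti); 18:A/C (Tv); 26:G/A (Ti); 28:A/G (Ti); 36:T/A (Tv); 41:C/A (Tv); 44:A/G (Ti); 47:T/C (Ti).
Of the 11 differences, 7 transitions and 4 transversions over 48 sites: P = 7/48 = 0.145833, Q = 4/48 = 0.083333.
d = −0.5·ln(0.625001) − 0.25·ln(0.833334) = −0.5·(-0.470002) − 0.25·(-0.182321) = 0.2806.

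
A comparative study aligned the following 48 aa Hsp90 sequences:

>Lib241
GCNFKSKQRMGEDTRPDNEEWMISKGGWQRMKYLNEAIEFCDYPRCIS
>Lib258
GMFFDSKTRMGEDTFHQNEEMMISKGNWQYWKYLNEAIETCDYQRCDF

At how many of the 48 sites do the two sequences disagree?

15

The sequences differ at positions 2 (C/M), 3 (N/F), 5 (K/D), 8 (Q/T), 15 (R/F), 16 (P/H), 17 (D/Q), 21 (W/M), 27 (G/N), 30 (R/Y), 31 (M/W), 40 (F/T), 44 (P/Q), 47 (I/D), 48 (S/F).
That gives 15 mismatches out of 48 aligned sites, so the Hamming distance is 15.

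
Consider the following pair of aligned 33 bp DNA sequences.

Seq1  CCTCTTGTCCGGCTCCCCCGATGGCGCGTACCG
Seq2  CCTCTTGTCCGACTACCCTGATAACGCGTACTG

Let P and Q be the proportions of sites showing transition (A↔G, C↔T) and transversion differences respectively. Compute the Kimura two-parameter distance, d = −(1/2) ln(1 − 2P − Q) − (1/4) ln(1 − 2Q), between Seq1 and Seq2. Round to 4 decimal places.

Mismatches occur at site 12 (G/A, transition), site 15 (C/A, transversion), site 19 (C/T, transition), site 23 (G/A, transition), site 24 (G/A, transition), site 32 (C/T, transition).
Of the 6 differences, 5 transitions and 1 transversion over 33 sites: P = 5/33 = 0.151515, Q = 1/33 = 0.030303.
d = −0.5·ln(0.666667) − 0.25·ln(0.939394) = −0.5·(-0.405465) − 0.25·(-0.062520) = 0.2184.

0.2184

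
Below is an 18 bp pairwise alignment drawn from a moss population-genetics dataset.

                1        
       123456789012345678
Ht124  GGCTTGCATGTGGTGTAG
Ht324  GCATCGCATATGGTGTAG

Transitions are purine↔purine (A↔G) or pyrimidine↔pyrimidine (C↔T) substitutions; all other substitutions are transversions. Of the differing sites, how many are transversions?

Differing sites — 2:G/C (Tv); 3:C/A (Tv); 5:T/C (Ti); 10:G/A (Ti).
Of the 4 differences, 2 transitions and 2 transversions, so the answer is 2.

2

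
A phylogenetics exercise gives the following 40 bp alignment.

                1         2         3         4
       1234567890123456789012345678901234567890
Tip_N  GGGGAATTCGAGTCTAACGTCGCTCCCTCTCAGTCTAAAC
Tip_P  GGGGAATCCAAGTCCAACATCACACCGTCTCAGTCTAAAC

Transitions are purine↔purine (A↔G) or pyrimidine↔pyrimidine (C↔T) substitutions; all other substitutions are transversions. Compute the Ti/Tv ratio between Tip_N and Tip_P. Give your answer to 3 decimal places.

Mismatches occur at site 8 (T/C, transition), site 10 (G/A, transition), site 15 (T/C, transition), site 19 (G/A, transition), site 22 (G/A, transition), site 24 (T/A, transversion), site 27 (C/G, transversion).
Of the 7 differences, 5 transitions and 2 transversions, so Ti/Tv = 5/2 = 2.500.

2.500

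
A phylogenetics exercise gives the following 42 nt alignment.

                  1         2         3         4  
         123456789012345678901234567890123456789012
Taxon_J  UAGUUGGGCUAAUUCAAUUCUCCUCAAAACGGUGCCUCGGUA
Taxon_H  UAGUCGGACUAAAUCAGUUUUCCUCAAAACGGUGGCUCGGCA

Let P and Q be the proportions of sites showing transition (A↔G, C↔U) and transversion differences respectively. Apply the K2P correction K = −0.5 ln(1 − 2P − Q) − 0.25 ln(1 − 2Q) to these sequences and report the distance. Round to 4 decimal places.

Mismatches occur at site 5 (U↔C, transition), site 8 (G↔A, transition), site 13 (U↔A, transversion), site 17 (A↔G, transition), site 20 (C↔U, transition), site 35 (C↔G, transversion), site 41 (U↔C, transition).
Of the 7 differences, 5 transitions and 2 transversions over 42 sites: P = 5/42 = 0.119048, Q = 2/42 = 0.047619.
d = −0.5·ln(0.714285) − 0.25·ln(0.904762) = −0.5·(-0.336473) − 0.25·(-0.100083) = 0.1933.

0.1933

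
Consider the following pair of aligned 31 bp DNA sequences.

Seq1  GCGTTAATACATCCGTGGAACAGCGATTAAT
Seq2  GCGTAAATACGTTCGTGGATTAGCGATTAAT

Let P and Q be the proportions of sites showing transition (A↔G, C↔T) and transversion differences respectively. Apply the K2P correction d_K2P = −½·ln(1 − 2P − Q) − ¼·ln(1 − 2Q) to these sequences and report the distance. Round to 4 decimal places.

0.1838

Differing sites — 5:T/A (Tv); 11:A/G (Ti); 13:C/T (Ti); 20:A/T (Tv); 21:C/T (Ti).
Of the 5 differences, 3 transitions and 2 transversions over 31 sites: P = 3/31 = 0.096774, Q = 2/31 = 0.064516.
d = −0.5·ln(0.741936) − 0.25·ln(0.870968) = −0.5·(-0.298492) − 0.25·(-0.138150) = 0.1838.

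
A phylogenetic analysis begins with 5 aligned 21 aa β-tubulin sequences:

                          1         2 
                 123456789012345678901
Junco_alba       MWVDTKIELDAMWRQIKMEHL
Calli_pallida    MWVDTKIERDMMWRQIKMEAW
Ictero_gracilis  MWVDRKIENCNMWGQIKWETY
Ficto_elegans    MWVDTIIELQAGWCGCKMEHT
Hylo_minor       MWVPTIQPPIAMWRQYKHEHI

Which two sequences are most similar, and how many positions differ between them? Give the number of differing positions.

Pairwise Hamming distances:
  Junco_alba vs Calli_pallida: 4
  Junco_alba vs Ictero_gracilis: 8
  Junco_alba vs Ficto_elegans: 7
  Junco_alba vs Hylo_minor: 9
  Calli_pallida vs Ictero_gracilis: 8
  Calli_pallida vs Ficto_elegans: 10
  Calli_pallida vs Hylo_minor: 11
  Ictero_gracilis vs Ficto_elegans: 12
  Ictero_gracilis vs Hylo_minor: 13
  Ficto_elegans vs Hylo_minor: 11
The smallest is 4, between Junco_alba and Calli_pallida.

4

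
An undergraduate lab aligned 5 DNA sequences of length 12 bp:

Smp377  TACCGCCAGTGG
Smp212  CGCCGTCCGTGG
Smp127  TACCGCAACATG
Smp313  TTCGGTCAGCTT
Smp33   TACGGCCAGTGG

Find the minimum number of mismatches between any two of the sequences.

Pairwise Hamming distances:
  Smp377 vs Smp212: 4
  Smp377 vs Smp127: 4
  Smp377 vs Smp313: 6
  Smp377 vs Smp33: 1
  Smp212 vs Smp127: 8
  Smp212 vs Smp313: 7
  Smp212 vs Smp33: 5
  Smp127 vs Smp313: 7
  Smp127 vs Smp33: 5
  Smp313 vs Smp33: 5
The smallest is 1, between Smp377 and Smp33.

1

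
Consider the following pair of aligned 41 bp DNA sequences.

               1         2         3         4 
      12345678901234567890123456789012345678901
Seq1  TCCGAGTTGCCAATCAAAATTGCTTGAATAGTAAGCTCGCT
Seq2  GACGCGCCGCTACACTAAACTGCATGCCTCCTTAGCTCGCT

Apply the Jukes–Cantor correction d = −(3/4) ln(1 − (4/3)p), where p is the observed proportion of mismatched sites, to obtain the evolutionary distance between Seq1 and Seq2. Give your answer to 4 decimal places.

Mismatches occur at site 1 (T→G), site 2 (C→A), site 5 (A→C), site 7 (T→C), site 8 (T→C), site 11 (C→T), site 13 (A→C), site 14 (T→A), site 16 (A→T), site 20 (T→C), site 24 (T→A), site 27 (A→C), site 28 (A→C), site 30 (A→C), site 31 (G→C), site 33 (A→T).
p = 16/41 = 0.390244.
d = −0.75 · ln(1 − (4/3)·0.390244) = −0.75 · ln(0.479675) = −0.75 · (-0.734646) = 0.5510.

0.5510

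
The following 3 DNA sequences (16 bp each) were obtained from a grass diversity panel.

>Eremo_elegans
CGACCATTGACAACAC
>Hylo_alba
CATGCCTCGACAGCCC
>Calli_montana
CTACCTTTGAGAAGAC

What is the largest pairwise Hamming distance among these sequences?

9

Pairwise Hamming distances:
  Eremo_elegans vs Hylo_alba: 7
  Eremo_elegans vs Calli_montana: 4
  Hylo_alba vs Calli_montana: 9
The largest is 9, between Hylo_alba and Calli_montana.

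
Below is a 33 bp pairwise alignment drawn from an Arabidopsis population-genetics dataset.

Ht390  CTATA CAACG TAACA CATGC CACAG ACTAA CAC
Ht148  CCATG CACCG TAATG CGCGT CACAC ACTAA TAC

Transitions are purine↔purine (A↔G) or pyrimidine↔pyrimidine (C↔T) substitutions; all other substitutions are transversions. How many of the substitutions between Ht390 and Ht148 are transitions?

Mismatches occur at site 2 (T↔C, transition), site 5 (A↔G, transition), site 8 (A↔C, transversion), site 14 (C↔T, transition), site 15 (A↔G, transition), site 17 (A↔G, transition), site 18 (T↔C, transition), site 20 (C↔T, transition), site 25 (G↔C, transversion), site 31 (C↔T, transition).
Of the 10 differences, 8 transitions and 2 transversions, so the answer is 8.

8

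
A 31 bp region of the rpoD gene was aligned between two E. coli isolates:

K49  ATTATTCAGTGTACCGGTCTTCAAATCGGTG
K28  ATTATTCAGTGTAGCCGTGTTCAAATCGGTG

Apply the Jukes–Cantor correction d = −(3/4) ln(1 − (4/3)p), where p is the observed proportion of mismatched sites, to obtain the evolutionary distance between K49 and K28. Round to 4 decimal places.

Mismatches occur at site 14 (C→G), site 16 (G→C), site 19 (C→G).
p = 3/31 = 0.096774.
d = −0.75 · ln(1 − (4/3)·0.096774) = −0.75 · ln(0.870968) = −0.75 · (-0.138150) = 0.1036.

0.1036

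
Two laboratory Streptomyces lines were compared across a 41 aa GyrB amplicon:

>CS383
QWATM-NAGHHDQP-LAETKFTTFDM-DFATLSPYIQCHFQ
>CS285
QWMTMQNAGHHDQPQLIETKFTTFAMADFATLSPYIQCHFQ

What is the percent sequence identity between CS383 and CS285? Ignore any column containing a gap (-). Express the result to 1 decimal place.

Excluding the 3 gap columns leaves 38 comparable sites.
The sequences differ at positions 3 (A/M), 17 (A/I), 25 (D/A).
35 of the 38 comparable sites match, so the percent identity is 35/38 × 100 = 92.1%.

92.1%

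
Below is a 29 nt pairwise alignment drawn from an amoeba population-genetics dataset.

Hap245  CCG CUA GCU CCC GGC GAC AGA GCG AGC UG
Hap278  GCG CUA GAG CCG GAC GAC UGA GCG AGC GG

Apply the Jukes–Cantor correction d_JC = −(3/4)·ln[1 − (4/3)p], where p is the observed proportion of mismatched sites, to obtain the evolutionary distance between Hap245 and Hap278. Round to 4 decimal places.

The sequences differ at positions 1 (C/G), 8 (C/A), 9 (U/G), 12 (C/G), 14 (G/A), 19 (A/U), 28 (U/G).
p = 7/29 = 0.241379.
d = −0.75 · ln(1 − (4/3)·0.241379) = −0.75 · ln(0.678161) = −0.75 · (-0.388371) = 0.2913.

0.2913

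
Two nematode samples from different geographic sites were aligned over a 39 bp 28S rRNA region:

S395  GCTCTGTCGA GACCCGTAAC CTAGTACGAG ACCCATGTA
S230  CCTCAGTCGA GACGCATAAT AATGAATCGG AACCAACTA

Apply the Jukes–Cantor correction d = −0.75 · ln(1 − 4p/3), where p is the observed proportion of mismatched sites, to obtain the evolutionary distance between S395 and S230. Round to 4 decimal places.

0.5393

Differing sites — 1:G/C; 5:T/A; 14:C/G; 16:G/A; 20:C/T; 21:C/A; 22:T/A; 23:A/T; 25:T/A; 27:C/T; 28:G/C; 29:A/G; 32:C/A; 36:T/A; 37:G/C.
p = 15/39 = 0.384615.
d = −0.75 · ln(1 − (4/3)·0.384615) = −0.75 · ln(0.487180) = −0.75 · (-0.719122) = 0.5393.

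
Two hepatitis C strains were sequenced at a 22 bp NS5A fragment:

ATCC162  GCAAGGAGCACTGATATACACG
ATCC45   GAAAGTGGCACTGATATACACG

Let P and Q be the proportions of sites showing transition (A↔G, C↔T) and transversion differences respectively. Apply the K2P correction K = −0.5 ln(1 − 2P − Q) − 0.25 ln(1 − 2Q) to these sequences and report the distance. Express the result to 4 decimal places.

0.1505

Mismatches occur at site 2 (C→A, transversion), site 6 (G→T, transversion), site 7 (A→G, transition).
Of the 3 differences, 1 transition and 2 transversions over 22 sites: P = 1/22 = 0.045455, Q = 2/22 = 0.090909.
d = −0.5·ln(0.818181) − 0.25·ln(0.818182) = −0.5·(-0.200672) − 0.25·(-0.200670) = 0.1505.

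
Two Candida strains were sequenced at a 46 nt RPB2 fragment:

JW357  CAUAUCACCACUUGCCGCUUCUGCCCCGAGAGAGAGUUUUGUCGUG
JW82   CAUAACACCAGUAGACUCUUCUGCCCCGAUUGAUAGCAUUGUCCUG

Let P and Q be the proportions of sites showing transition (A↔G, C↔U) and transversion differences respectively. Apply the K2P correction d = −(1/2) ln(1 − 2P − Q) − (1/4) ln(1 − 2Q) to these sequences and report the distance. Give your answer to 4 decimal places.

0.2938

Differing sites — 5:U/A (Tv); 11:C/G (Tv); 13:U/A (Tv); 15:C/A (Tv); 17:G/U (Tv); 30:G/U (Tv); 31:A/U (Tv); 34:G/U (Tv); 37:U/C (Ti); 38:U/A (Tv); 44:G/C (Tv).
Of the 11 differences, 1 transition and 10 transversions over 46 sites: P = 1/46 = 0.021739, Q = 10/46 = 0.217391.
d = −0.5·ln(0.739131) − 0.25·ln(0.565218) = −0.5·(-0.302280) − 0.25·(-0.570544) = 0.2938.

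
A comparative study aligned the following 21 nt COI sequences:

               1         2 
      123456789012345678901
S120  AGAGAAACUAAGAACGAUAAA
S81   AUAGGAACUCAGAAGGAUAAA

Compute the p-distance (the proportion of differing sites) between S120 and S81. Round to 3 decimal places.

0.190

The sequences differ at positions 2 (G/U), 5 (A/G), 10 (A/C), 15 (C/G).
There are 4 differences over 21 sites, so p = 4/21 = 0.190.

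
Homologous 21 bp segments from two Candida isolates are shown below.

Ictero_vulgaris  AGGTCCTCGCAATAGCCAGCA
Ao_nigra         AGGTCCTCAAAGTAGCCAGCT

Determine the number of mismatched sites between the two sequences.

Mismatches occur at site 9 (G/A), site 10 (C/A), site 12 (A/G), site 21 (A/T).
That gives 4 mismatches out of 21 aligned sites, so the Hamming distance is 4.

4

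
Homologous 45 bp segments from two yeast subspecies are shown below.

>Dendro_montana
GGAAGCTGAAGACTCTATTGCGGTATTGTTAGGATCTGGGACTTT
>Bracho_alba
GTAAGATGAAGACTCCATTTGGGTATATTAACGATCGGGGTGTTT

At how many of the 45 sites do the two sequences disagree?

12

Differing sites — 2:G/T; 6:C/A; 16:T/C; 20:G/T; 21:C/G; 27:T/A; 28:G/T; 30:T/A; 32:G/C; 37:T/G; 41:A/T; 42:C/G.
That gives 12 mismatches out of 45 aligned sites, so the Hamming distance is 12.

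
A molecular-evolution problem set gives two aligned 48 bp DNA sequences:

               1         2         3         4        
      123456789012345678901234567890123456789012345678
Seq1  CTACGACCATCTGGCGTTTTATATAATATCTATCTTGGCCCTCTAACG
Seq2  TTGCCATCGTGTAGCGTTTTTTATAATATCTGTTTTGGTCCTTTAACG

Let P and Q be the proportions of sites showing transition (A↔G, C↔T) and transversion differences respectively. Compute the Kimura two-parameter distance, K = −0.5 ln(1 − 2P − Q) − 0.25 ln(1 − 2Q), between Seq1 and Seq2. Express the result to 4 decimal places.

Differing sites — 1:C/T (Ti); 3:A/G (Ti); 5:G/C (Tv); 7:C/T (Ti); 9:A/G (Ti); 11:C/G (Tv); 13:G/A (Ti); 21:A/T (Tv); 32:A/G (Ti); 34:C/T (Ti); 39:C/T (Ti); 43:C/T (Ti).
Of the 12 differences, 9 transitions and 3 transversions over 48 sites: P = 9/48 = 0.187500, Q = 3/48 = 0.062500.
d = −0.5·ln(0.562500) − 0.25·ln(0.875000) = −0.5·(-0.575364) − 0.25·(-0.133531) = 0.3211.

0.3211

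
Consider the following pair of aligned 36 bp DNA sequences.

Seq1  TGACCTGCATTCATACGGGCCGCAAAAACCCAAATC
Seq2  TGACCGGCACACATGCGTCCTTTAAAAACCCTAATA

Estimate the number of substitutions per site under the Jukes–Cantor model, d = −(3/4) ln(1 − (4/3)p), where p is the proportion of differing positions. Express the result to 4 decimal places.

Mismatches occur at site 6 (T↔G), site 10 (T↔C), site 11 (T↔A), site 15 (A↔G), site 18 (G↔T), site 19 (G↔C), site 21 (C↔T), site 22 (G↔T), site 23 (C↔T), site 32 (A↔T), site 36 (C↔A).
p = 11/36 = 0.305556.
d = −0.75 · ln(1 − (4/3)·0.305556) = −0.75 · ln(0.592592) = −0.75 · (-0.523249) = 0.3924.

0.3924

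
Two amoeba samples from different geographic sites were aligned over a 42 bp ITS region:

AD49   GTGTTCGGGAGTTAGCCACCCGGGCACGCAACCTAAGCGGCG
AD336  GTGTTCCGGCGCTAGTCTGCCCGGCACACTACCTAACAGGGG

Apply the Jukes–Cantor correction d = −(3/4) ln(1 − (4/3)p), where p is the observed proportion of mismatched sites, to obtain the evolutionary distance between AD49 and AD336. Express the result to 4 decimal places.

0.3597

The sequences differ at positions 7 (G/C), 10 (A/C), 12 (T/C), 16 (C/T), 18 (A/T), 19 (C/G), 22 (G/C), 28 (G/A), 30 (A/T), 37 (G/C), 38 (C/A), 41 (C/G).
p = 12/42 = 0.285714.
d = −0.75 · ln(1 − (4/3)·0.285714) = −0.75 · ln(0.619048) = −0.75 · (-0.479572) = 0.3597.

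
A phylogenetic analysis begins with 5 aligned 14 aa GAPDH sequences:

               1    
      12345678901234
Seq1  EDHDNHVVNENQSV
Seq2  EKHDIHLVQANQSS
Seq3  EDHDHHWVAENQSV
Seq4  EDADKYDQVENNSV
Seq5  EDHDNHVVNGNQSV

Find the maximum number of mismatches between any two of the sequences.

Pairwise Hamming distances:
  Seq1 vs Seq2: 6
  Seq1 vs Seq3: 3
  Seq1 vs Seq4: 7
  Seq1 vs Seq5: 1
  Seq2 vs Seq3: 6
  Seq2 vs Seq4: 10
  Seq2 vs Seq5: 6
  Seq3 vs Seq4: 7
  Seq3 vs Seq5: 4
  Seq4 vs Seq5: 8
The largest is 10, between Seq2 and Seq4.

10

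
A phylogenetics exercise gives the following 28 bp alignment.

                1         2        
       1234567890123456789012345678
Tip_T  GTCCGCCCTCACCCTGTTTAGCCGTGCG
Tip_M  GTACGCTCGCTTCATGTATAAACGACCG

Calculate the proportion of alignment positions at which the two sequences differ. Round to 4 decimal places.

0.3929

The sequences differ at positions 3 (C/A), 7 (C/T), 9 (T/G), 11 (A/T), 12 (C/T), 14 (C/A), 18 (T/A), 21 (G/A), 22 (C/A), 25 (T/A), 26 (G/C).
There are 11 differences over 28 sites, so p = 11/28 = 0.3929.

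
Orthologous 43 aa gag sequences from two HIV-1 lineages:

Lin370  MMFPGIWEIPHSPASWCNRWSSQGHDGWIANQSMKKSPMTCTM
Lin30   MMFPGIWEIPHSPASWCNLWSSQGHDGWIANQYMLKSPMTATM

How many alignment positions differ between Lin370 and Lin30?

The sequences differ at positions 19 (R/L), 33 (S/Y), 35 (K/L), 41 (C/A).
That gives 4 mismatches out of 43 aligned sites, so the Hamming distance is 4.

4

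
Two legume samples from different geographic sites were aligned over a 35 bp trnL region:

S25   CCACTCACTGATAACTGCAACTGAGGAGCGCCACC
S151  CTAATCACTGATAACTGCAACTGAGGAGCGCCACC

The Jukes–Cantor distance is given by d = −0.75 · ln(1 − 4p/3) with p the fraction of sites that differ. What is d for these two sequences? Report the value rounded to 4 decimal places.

Mismatches occur at site 2 (C/T), site 4 (C/A).
p = 2/35 = 0.057143.
d = −0.75 · ln(1 − (4/3)·0.057143) = −0.75 · ln(0.923809) = −0.75 · (-0.079250) = 0.0594.

0.0594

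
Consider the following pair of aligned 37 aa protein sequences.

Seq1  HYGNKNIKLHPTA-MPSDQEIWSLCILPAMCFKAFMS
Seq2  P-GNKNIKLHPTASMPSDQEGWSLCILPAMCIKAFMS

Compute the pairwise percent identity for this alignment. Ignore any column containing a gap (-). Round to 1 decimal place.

Excluding the 2 gap columns leaves 35 comparable sites.
Differing sites — 1:H/P; 21:I/G; 32:F/I.
32 of the 35 comparable sites match, so the percent identity is 32/35 × 100 = 91.4%.

91.4%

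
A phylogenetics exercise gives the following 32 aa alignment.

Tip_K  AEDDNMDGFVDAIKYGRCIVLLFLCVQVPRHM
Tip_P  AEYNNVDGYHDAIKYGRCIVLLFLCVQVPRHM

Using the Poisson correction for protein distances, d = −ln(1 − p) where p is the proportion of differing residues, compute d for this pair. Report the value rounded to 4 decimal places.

Mismatches occur at site 3 (D/Y), site 4 (D/N), site 6 (M/V), site 9 (F/Y), site 10 (V/H).
p = 5/32 = 0.156250.
d = −ln(1 − 0.156250) = −ln(0.843750) = 0.1699.

0.1699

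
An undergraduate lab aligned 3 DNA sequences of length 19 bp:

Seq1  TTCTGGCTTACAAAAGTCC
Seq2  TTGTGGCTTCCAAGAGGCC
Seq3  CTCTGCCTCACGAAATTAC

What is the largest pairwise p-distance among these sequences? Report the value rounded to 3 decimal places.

0.526

Pairwise Hamming distances:
  Seq1 vs Seq2: 4
  Seq1 vs Seq3: 6
  Seq2 vs Seq3: 10
The largest is 10 mismatches, between Seq2 and Seq3; p = 10/19 = 0.526.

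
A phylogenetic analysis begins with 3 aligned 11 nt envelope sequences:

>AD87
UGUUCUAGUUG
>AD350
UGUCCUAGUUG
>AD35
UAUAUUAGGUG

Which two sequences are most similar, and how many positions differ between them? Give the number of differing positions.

1

Pairwise Hamming distances:
  AD87 vs AD350: 1
  AD87 vs AD35: 4
  AD350 vs AD35: 4
The smallest is 1, between AD87 and AD350.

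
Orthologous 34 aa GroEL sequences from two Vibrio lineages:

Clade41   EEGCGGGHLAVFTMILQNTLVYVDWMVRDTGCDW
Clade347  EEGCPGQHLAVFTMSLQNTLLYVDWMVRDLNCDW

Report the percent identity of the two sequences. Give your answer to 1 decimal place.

82.4%

Differing sites — 5:G/P; 7:G/Q; 15:I/S; 21:V/L; 30:T/L; 31:G/N.
28 of the 34 sites match, so the percent identity is 28/34 × 100 = 82.4%.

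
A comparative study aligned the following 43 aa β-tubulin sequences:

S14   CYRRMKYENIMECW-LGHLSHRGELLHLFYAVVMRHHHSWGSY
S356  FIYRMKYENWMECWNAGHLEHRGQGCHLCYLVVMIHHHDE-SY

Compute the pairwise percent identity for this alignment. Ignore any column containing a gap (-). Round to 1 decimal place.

Excluding the 2 gap columns leaves 41 comparable sites.
Mismatches occur at site 1 (C/F), site 2 (Y/I), site 3 (R/Y), site 10 (I/W), site 16 (L/A), site 20 (S/E), site 24 (E/Q), site 25 (L/G), site 26 (L/C), site 29 (F/C), site 31 (A/L), site 35 (R/I), site 39 (S/D), site 40 (W/E).
27 of the 41 comparable sites match, so the percent identity is 27/41 × 100 = 65.9%.

65.9%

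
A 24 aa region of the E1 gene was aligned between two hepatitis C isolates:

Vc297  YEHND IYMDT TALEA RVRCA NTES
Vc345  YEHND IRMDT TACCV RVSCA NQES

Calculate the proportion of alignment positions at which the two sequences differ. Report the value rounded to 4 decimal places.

0.2500

The sequences differ at positions 7 (Y/R), 13 (L/C), 14 (E/C), 15 (A/V), 18 (R/S), 22 (T/Q).
There are 6 differences over 24 sites, so p = 6/24 = 0.2500.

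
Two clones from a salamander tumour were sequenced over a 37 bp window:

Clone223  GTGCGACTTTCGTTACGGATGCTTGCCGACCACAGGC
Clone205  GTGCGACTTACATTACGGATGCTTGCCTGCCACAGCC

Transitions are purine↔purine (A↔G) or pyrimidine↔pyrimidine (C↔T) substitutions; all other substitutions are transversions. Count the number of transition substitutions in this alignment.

2

Differing sites — 10:T/A (Tv); 12:G/A (Ti); 28:G/T (Tv); 29:A/G (Ti); 36:G/C (Tv).
Of the 5 differences, 2 transitions and 3 transversions, so the answer is 2.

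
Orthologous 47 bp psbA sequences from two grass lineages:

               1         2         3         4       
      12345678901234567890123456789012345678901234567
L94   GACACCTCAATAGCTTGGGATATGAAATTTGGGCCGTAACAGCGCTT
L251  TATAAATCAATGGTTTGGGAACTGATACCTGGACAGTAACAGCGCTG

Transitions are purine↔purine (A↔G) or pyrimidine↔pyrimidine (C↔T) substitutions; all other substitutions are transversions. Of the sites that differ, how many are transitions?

Differing sites — 1:G/T (Tv); 3:C/T (Ti); 5:C/A (Tv); 6:C/A (Tv); 12:A/G (Ti); 14:C/T (Ti); 21:T/A (Tv); 22:A/C (Tv); 26:A/T (Tv); 28:T/C (Ti); 29:T/C (Ti); 33:G/A (Ti); 35:C/A (Tv); 47:T/G (Tv).
Of the 14 differences, 6 transitions and 8 transversions, so the answer is 6.

6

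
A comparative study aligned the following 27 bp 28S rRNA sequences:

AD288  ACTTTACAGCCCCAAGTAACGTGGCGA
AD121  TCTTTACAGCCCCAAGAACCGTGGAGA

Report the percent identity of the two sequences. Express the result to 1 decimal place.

The sequences differ at positions 1 (A/T), 17 (T/A), 19 (A/C), 25 (C/A).
23 of the 27 sites match, so the percent identity is 23/27 × 100 = 85.2%.

85.2%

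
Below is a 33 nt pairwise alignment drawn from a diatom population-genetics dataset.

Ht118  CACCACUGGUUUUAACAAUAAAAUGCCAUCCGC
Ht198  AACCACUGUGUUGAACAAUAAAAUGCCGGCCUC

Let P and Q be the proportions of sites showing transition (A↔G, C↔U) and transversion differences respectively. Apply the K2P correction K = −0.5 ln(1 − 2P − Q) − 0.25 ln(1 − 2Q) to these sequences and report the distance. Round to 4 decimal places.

Differing sites — 1:C/A (Tv); 9:G/U (Tv); 10:U/G (Tv); 13:U/G (Tv); 28:A/G (Ti); 29:U/G (Tv); 32:G/U (Tv).
Of the 7 differences, 1 transition and 6 transversions over 33 sites: P = 1/33 = 0.030303, Q = 6/33 = 0.181818.
d = −0.5·ln(0.757576) − 0.25·ln(0.636364) = −0.5·(-0.277631) − 0.25·(-0.451985) = 0.2518.

0.2518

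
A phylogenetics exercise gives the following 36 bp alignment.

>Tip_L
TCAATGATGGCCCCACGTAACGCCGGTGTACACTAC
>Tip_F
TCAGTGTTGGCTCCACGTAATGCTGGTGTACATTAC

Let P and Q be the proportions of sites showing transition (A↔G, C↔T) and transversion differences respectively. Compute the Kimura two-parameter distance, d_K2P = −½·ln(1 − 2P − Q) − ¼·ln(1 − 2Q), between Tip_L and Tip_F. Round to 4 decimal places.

The sequences differ at positions 4 (A/G, transition), 7 (A/T, transversion), 12 (C/T, transition), 21 (C/T, transition), 24 (C/T, transition), 33 (C/T, transition).
Of the 6 differences, 5 transitions and 1 transversion over 36 sites: P = 5/36 = 0.138889, Q = 1/36 = 0.027778.
d = −0.5·ln(0.694444) − 0.25·ln(0.944444) = −0.5·(-0.364644) − 0.25·(-0.057159) = 0.1966.

0.1966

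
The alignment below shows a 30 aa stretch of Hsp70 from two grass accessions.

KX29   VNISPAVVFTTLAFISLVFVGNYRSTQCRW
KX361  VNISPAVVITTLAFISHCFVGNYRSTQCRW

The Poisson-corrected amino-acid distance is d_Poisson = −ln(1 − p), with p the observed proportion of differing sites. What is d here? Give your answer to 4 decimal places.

0.1054

Differing sites — 9:F/I; 17:L/H; 18:V/C.
p = 3/30 = 0.100000.
d = −ln(1 − 0.100000) = −ln(0.900000) = 0.1054.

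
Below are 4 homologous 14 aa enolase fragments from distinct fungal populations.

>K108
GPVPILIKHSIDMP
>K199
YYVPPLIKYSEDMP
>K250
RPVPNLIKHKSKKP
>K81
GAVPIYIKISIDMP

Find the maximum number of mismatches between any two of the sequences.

Pairwise Hamming distances:
  K108 vs K199: 5
  K108 vs K250: 6
  K108 vs K81: 3
  K199 vs K250: 8
  K199 vs K81: 6
  K250 vs K81: 9
The largest is 9, between K250 and K81.

9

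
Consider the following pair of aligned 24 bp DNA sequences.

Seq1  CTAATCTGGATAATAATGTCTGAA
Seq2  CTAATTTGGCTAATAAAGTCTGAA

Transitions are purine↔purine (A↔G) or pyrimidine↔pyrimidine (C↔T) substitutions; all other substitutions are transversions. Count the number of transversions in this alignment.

Mismatches occur at site 6 (C→T, transition), site 10 (A→C, transversion), site 17 (T→A, transversion).
Of the 3 differences, 1 transition and 2 transversions, so the answer is 2.

2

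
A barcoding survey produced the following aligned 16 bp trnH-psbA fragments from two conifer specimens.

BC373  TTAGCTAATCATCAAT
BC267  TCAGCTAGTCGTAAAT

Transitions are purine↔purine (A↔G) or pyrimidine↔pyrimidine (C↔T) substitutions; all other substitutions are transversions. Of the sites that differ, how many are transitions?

3

Differing sites — 2:T/C (Ti); 8:A/G (Ti); 11:A/G (Ti); 13:C/A (Tv).
Of the 4 differences, 3 transitions and 1 transversion, so the answer is 3.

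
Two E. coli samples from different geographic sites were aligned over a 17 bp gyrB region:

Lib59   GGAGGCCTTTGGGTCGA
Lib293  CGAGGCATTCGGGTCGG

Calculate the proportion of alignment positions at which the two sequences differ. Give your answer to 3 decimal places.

0.235

Differing sites — 1:G/C; 7:C/A; 10:T/C; 17:A/G.
There are 4 differences over 17 sites, so p = 4/17 = 0.235.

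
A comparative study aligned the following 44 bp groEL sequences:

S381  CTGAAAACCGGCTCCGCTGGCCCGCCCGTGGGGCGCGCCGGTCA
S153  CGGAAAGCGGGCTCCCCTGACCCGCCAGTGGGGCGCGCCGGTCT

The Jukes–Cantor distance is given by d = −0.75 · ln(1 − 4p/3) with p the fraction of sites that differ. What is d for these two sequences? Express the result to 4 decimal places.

Differing sites — 2:T/G; 7:A/G; 9:C/G; 16:G/C; 20:G/A; 27:C/A; 44:A/T.
p = 7/44 = 0.159091.
d = −0.75 · ln(1 − (4/3)·0.159091) = −0.75 · ln(0.787879) = −0.75 · (-0.238411) = 0.1788.

0.1788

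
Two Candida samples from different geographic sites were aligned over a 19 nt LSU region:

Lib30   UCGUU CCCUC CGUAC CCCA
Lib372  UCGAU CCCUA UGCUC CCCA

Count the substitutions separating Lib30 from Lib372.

Mismatches occur at site 4 (U↔A), site 10 (C↔A), site 11 (C↔U), site 13 (U↔C), site 14 (A↔U).
That gives 5 mismatches out of 19 aligned sites, so the Hamming distance is 5.

5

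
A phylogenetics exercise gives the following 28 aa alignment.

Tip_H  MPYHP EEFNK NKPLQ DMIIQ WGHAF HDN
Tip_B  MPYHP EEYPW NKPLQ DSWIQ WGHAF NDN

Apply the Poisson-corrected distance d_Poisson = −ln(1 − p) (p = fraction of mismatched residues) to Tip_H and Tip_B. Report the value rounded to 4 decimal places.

0.2412

The sequences differ at positions 8 (F/Y), 9 (N/P), 10 (K/W), 17 (M/S), 18 (I/W), 26 (H/N).
p = 6/28 = 0.214286.
d = −ln(1 − 0.214286) = −ln(0.785714) = 0.2412.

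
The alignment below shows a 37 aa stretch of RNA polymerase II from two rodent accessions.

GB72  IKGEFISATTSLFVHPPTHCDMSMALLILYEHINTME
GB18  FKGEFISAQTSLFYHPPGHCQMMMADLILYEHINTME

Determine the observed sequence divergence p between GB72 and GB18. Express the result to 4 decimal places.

Mismatches occur at site 1 (I↔F), site 9 (T↔Q), site 14 (V↔Y), site 18 (T↔G), site 21 (D↔Q), site 23 (S↔M), site 26 (L↔D).
There are 7 differences over 37 sites, so p = 7/37 = 0.1892.

0.1892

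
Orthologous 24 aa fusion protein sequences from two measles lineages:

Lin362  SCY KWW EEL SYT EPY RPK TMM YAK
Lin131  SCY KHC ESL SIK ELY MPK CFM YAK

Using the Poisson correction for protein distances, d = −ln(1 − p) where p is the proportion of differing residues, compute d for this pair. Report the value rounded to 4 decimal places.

Differing sites — 5:W/H; 6:W/C; 8:E/S; 11:Y/I; 12:T/K; 14:P/L; 16:R/M; 19:T/C; 20:M/F.
p = 9/24 = 0.375000.
d = −ln(1 − 0.375000) = −ln(0.625000) = 0.4700.

0.4700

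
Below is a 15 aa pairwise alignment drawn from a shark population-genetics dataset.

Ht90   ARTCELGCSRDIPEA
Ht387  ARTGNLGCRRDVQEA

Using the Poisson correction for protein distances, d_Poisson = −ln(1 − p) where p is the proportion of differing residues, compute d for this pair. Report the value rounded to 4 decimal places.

0.4055

Mismatches occur at site 4 (C↔G), site 5 (E↔N), site 9 (S↔R), site 12 (I↔V), site 13 (P↔Q).
p = 5/15 = 0.333333.
d = −ln(1 − 0.333333) = −ln(0.666667) = 0.4055.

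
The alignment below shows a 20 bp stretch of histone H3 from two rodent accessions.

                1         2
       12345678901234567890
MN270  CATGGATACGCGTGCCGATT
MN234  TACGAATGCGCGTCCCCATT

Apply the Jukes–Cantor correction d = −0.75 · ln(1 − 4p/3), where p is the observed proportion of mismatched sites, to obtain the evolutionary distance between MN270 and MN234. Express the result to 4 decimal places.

Mismatches occur at site 1 (C→T), site 3 (T→C), site 5 (G→A), site 8 (A→G), site 14 (G→C), site 17 (G→C).
p = 6/20 = 0.300000.
d = −0.75 · ln(1 − (4/3)·0.300000) = −0.75 · ln(0.600000) = −0.75 · (-0.510826) = 0.3831.

0.3831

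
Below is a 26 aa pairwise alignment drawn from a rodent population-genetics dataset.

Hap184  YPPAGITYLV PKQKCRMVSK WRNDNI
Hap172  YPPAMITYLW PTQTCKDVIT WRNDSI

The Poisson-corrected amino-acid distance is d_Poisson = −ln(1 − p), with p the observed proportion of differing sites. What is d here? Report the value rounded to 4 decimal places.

0.4249

Mismatches occur at site 5 (G↔M), site 10 (V↔W), site 12 (K↔T), site 14 (K↔T), site 16 (R↔K), site 17 (M↔D), site 19 (S↔I), site 20 (K↔T), site 25 (N↔S).
p = 9/26 = 0.346154.
d = −ln(1 − 0.346154) = −ln(0.653846) = 0.4249.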